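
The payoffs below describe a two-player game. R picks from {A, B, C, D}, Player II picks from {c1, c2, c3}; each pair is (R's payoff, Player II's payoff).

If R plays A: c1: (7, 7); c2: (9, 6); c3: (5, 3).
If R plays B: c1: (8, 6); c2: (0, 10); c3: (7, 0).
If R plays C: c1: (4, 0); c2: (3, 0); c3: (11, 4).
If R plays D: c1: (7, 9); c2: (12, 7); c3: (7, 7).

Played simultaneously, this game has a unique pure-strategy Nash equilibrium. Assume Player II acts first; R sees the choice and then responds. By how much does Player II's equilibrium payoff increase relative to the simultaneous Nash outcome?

Solve by backward induction (Player II leads).
- c1 → R plays B (best of 7, 8, 4, 7); Player II gets 6.
- c2 → R plays D (best of 9, 0, 3, 12); Player II gets 7.
- c3 → R plays C (best of 5, 7, 11, 7); Player II gets 4.
Among 6, 7, 4, the best is 7 at c2. Subgame-perfect outcome: (D, c2) with payoffs (12, 7).
Now find the simultaneous Nash equilibrium.
R's best replies: c1→B; c2→D; c3→C.
Player II's best replies: A→c1; B→c2; C→c3; D→c1.
The unique mutual best reply is (C, c3), giving (11, 4).
Player II's commitment gain: 7 − 4 = 3.

3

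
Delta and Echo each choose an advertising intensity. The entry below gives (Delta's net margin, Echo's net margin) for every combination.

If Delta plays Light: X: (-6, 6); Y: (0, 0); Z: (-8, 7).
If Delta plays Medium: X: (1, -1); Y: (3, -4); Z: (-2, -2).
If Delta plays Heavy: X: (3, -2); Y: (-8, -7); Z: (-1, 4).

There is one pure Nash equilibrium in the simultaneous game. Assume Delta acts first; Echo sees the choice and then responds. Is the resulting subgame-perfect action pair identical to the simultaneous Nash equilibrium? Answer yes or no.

Work backward from Echo's decision.
- Light: BR = Z, leader payoff -8.
- Medium: BR = X, leader payoff 1.
- Heavy: BR = Z, leader payoff -1.
Delta's induced payoffs are -8, 1, -1, so Delta commits to Medium. Subgame-perfect outcome: (Medium, X) with payoffs (1, -1).
Under simultaneous play:
Delta's best replies: X→Heavy; Y→Medium; Z→Heavy.
Echo's best replies: Light→Z; Medium→X; Heavy→Z.
Only (Heavy, Z) has each player best-responding; Nash payoffs (-1, 4).
Sequential outcome (Medium, X) differs from the Nash profile (Heavy, Z).

no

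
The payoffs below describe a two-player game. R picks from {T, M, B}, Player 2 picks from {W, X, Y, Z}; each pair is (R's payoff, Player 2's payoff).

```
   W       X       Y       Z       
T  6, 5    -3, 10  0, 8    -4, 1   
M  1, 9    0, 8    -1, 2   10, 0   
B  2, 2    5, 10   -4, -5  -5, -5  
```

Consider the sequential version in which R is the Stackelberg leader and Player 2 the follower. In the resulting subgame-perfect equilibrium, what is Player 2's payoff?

10

Backward induction with R moving first.
- T: BR = X, leader payoff -3.
- M: BR = W, leader payoff 1.
- B: BR = X, leader payoff 5.
Maximizing over -3, 1, 5, R chooses B. Subgame-perfect outcome: (B, X) with payoffs (5, 10).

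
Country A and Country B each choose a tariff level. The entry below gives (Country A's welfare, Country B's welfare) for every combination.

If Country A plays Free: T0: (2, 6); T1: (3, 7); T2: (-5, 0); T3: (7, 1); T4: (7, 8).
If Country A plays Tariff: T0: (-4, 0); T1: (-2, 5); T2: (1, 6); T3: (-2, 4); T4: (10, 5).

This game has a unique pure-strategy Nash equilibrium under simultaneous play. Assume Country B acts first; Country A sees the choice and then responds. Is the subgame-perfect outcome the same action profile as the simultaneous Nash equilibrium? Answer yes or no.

no

Country A best-responds to each possible Country B move:
- T0: Country A compares 2, -4 and picks Free; Country B would get 6.
- T1: Country A compares 3, -2 and picks Free; Country B would get 7.
- T2: Country A compares -5, 1 and picks Tariff; Country B would get 6.
- T3: Country A compares 7, -2 and picks Free; Country B would get 1.
- T4: Country A compares 7, 10 and picks Tariff; Country B would get 5.
Maximizing over 6, 7, 6, 1, 5, Country B chooses T1. Subgame-perfect outcome: (Free, T1) with payoffs (3, 7).
For the simultaneous game, intersect best replies.
Country A's best replies: T0→Free; T1→Free; T2→Tariff; T3→Free; T4→Tariff.
Country B's best replies: Free→T4; Tariff→T2.
The unique mutual best reply is (Tariff, T2), giving (1, 6).
Sequential outcome (Free, T1) differs from the Nash profile (Tariff, T2).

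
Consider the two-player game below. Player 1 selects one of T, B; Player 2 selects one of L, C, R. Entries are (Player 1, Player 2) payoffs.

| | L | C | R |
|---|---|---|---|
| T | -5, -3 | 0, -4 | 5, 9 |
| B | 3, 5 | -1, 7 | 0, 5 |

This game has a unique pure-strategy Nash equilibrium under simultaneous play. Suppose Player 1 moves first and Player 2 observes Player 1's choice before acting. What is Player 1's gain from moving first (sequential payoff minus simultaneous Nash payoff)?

Player 2 best-responds to each possible Player 1 move:
- T: BR = R, leader payoff 5.
- B: BR = C, leader payoff -1.
Maximizing over 5, -1, Player 1 chooses T. Subgame-perfect outcome: (T, R) with payoffs (5, 9).
For the simultaneous game, intersect best replies.
Player 1's best replies: L→B; C→T; R→T.
Player 2's best replies: T→R; B→C.
Only (T, R) has each player best-responding; Nash payoffs (5, 9).
Player 1's commitment gain: 5 − 5 = 0.

0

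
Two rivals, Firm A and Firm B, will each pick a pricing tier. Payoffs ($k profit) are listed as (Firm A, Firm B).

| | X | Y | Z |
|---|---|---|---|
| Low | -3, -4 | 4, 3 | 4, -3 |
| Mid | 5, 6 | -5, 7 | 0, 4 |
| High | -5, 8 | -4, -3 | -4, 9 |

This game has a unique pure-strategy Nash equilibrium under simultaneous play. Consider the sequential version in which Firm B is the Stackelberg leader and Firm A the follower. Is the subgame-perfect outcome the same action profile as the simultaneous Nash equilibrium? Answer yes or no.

Work backward from Firm A's decision.
- X: BR = Mid, leader payoff 6.
- Y: BR = Low, leader payoff 3.
- Z: BR = Low, leader payoff -3.
Among 6, 3, -3, the best is 6 at X. Subgame-perfect outcome: (Mid, X) with payoffs (5, 6).
Now find the simultaneous Nash equilibrium.
Firm A's best replies: X→Mid; Y→Low; Z→Low.
Firm B's best replies: Low→Y; Mid→Y; High→Z.
The unique mutual best reply is (Low, Y), giving (4, 3).
Sequential outcome (Mid, X) differs from the Nash profile (Low, Y).

no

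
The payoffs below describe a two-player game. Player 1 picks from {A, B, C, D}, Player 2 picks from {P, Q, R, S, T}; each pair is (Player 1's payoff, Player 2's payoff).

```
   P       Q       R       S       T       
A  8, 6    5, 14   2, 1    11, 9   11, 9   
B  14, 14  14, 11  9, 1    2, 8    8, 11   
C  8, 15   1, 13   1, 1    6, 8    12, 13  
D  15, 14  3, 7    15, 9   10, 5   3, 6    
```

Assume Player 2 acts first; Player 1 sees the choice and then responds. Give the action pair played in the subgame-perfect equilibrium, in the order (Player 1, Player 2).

Work backward from Player 1's decision.
- P → Player 1 plays D (best of 8, 14, 8, 15); Player 2 gets 14.
- Q → Player 1 plays B (best of 5, 14, 1, 3); Player 2 gets 11.
- R → Player 1 plays D (best of 2, 9, 1, 15); Player 2 gets 9.
- S → Player 1 plays A (best of 11, 2, 6, 10); Player 2 gets 9.
- T → Player 1 plays C (best of 11, 8, 12, 3); Player 2 gets 13.
Among 14, 11, 9, 9, 13, the best is 14 at P. Subgame-perfect outcome: (D, P) with payoffs (15, 14).

(D, P)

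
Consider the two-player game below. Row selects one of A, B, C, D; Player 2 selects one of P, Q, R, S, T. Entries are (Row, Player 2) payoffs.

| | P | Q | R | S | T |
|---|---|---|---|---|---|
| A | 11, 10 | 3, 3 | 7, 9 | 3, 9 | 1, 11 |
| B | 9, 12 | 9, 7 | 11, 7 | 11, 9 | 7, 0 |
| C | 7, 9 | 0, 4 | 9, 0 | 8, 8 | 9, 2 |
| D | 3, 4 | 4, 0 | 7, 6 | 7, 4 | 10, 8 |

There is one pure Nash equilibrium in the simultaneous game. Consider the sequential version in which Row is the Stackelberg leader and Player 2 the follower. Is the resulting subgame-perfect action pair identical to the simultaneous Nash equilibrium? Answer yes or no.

Player 2 best-responds to each possible Row move:
- A: Player 2 compares 10, 3, 9, 9, 11 and picks T; Row would get 1.
- B: Player 2 compares 12, 7, 7, 9, 0 and picks P; Row would get 9.
- C: Player 2 compares 9, 4, 0, 8, 2 and picks P; Row would get 7.
- D: Player 2 compares 4, 0, 6, 4, 8 and picks T; Row would get 10.
Row's induced payoffs are 1, 9, 7, 10, so Row commits to D. Subgame-perfect outcome: (D, T) with payoffs (10, 8).
Under simultaneous play:
Row's best replies: P→A; Q→B; R→B; S→B; T→D.
Player 2's best replies: A→T; B→P; C→P; D→T.
Only (D, T) has each player best-responding; Nash payoffs (10, 8).
Sequential outcome (D, T) coincides with the Nash profile (D, T).

yes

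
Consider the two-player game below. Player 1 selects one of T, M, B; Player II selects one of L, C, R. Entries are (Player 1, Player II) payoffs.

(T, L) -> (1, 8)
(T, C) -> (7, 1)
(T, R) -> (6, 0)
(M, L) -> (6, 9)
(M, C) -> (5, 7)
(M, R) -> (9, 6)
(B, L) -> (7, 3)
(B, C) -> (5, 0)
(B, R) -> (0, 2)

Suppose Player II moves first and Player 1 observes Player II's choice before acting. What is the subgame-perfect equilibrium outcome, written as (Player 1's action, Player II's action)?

Player 1 best-responds to each possible Player II move:
- L: Player 1 compares 1, 6, 7 and picks B; Player II would get 3.
- C: Player 1 compares 7, 5, 5 and picks T; Player II would get 1.
- R: Player 1 compares 6, 9, 0 and picks M; Player II would get 6.
Maximizing over 3, 1, 6, Player II chooses R. Subgame-perfect outcome: (M, R) with payoffs (9, 6).

(M, R)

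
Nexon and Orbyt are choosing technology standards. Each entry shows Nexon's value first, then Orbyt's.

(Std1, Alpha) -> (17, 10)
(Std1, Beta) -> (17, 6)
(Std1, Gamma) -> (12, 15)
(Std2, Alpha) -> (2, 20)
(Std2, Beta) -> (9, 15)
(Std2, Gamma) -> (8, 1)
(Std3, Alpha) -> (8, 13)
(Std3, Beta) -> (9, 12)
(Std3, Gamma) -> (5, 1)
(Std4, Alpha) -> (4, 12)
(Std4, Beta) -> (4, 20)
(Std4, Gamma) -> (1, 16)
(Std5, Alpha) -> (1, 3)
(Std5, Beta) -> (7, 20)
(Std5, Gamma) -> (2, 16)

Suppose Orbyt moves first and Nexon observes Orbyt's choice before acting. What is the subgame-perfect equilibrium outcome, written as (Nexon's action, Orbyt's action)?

Nexon best-responds to each possible Orbyt move:
- Alpha → Nexon plays Std1 (best of 17, 2, 8, 4, 1); Orbyt gets 10.
- Beta → Nexon plays Std1 (best of 17, 9, 9, 4, 7); Orbyt gets 6.
- Gamma → Nexon plays Std1 (best of 12, 8, 5, 1, 2); Orbyt gets 15.
Orbyt's induced payoffs are 10, 6, 15, so Orbyt commits to Gamma. Subgame-perfect outcome: (Std1, Gamma) with payoffs (12, 15).

(Std1, Gamma)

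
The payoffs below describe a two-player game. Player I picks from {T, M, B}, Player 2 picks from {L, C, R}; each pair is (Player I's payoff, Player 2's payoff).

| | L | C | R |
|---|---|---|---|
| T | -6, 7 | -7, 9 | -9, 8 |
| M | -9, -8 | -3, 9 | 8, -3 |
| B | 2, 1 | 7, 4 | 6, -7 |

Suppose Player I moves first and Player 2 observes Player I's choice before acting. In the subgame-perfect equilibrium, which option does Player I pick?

Player 2 best-responds to each possible Player I move:
- T → Player 2 plays C (best of 7, 9, 8); Player I gets -7.
- M → Player 2 plays C (best of -8, 9, -3); Player I gets -3.
- B → Player 2 plays C (best of 1, 4, -7); Player I gets 7.
Player I's induced payoffs are -7, -3, 7, so Player I commits to B. Subgame-perfect outcome: (B, C) with payoffs (7, 4).

B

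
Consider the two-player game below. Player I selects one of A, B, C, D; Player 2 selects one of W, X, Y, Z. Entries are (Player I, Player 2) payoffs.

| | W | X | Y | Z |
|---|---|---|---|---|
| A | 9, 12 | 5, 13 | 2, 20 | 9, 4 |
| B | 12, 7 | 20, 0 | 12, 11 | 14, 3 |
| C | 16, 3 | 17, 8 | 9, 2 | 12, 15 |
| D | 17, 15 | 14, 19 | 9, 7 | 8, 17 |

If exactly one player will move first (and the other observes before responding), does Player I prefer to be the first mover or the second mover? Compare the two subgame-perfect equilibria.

second

If Player I leads: Player 2's best replies are A→Y, B→Y, C→Z, D→X; Player I's induced payoffs 2, 12, 12, 14; outcome (D, X), payoffs (14, 19).
If Player 2 leads: Player I's best replies are W→D, X→B, Y→B, Z→B; Player 2's induced payoffs 15, 0, 11, 3; outcome (D, W), payoffs (17, 15).
Player I gets 14 moving first and 17 moving second, so Player I prefers to move second.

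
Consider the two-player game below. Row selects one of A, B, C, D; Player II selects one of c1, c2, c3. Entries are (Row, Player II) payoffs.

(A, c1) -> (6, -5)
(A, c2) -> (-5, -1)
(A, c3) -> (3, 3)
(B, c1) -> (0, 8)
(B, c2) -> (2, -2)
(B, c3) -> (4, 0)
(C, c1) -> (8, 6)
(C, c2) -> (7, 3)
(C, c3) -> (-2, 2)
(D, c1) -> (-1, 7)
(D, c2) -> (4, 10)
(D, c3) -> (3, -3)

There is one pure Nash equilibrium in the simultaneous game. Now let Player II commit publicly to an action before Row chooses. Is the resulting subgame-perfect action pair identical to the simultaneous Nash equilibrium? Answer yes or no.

yes

Row best-responds to each possible Player II move:
- c1: BR = C, leader payoff 6.
- c2: BR = C, leader payoff 3.
- c3: BR = B, leader payoff 0.
Player II's induced payoffs are 6, 3, 0, so Player II commits to c1. Subgame-perfect outcome: (C, c1) with payoffs (8, 6).
Now find the simultaneous Nash equilibrium.
Row's best replies: c1→C; c2→C; c3→B.
Player II's best replies: A→c3; B→c1; C→c1; D→c2.
Only (C, c1) has each player best-responding; Nash payoffs (8, 6).
Sequential outcome (C, c1) coincides with the Nash profile (C, c1).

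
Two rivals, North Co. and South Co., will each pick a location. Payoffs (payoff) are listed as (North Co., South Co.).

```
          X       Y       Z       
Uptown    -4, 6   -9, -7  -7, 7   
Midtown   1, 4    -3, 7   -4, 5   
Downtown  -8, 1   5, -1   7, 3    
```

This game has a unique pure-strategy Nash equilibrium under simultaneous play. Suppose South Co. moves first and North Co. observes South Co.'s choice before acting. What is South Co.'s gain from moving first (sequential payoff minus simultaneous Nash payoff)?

1

Backward induction with South Co. moving first.
- X → North Co. plays Midtown (best of -4, 1, -8); South Co. gets 4.
- Y → North Co. plays Downtown (best of -9, -3, 5); South Co. gets -1.
- Z → North Co. plays Downtown (best of -7, -4, 7); South Co. gets 3.
South Co.'s induced payoffs are 4, -1, 3, so South Co. commits to X. Subgame-perfect outcome: (Midtown, X) with payoffs (1, 4).
For the simultaneous game, intersect best replies.
North Co.'s best replies: X→Midtown; Y→Downtown; Z→Downtown.
South Co.'s best replies: Uptown→Z; Midtown→Y; Downtown→Z.
Only (Downtown, Z) has each player best-responding; Nash payoffs (7, 3).
South Co.'s commitment gain: 4 − 3 = 1.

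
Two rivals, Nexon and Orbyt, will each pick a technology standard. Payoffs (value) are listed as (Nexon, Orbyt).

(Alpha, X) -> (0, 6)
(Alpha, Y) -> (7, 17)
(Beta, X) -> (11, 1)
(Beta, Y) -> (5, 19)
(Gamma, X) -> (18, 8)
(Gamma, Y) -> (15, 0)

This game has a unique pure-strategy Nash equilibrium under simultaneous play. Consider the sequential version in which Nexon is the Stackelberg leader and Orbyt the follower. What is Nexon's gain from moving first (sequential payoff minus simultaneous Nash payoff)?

0

Solve by backward induction (Nexon leads).
- Alpha: Orbyt compares 6, 17 and picks Y; Nexon would get 7.
- Beta: Orbyt compares 1, 19 and picks Y; Nexon would get 5.
- Gamma: Orbyt compares 8, 0 and picks X; Nexon would get 18.
Among 7, 5, 18, the best is 18 at Gamma. Subgame-perfect outcome: (Gamma, X) with payoffs (18, 8).
For the simultaneous game, intersect best replies.
Nexon's best replies: X→Gamma; Y→Gamma.
Orbyt's best replies: Alpha→Y; Beta→Y; Gamma→X.
Only (Gamma, X) has each player best-responding; Nash payoffs (18, 8).
Nexon's commitment gain: 18 − 18 = 0.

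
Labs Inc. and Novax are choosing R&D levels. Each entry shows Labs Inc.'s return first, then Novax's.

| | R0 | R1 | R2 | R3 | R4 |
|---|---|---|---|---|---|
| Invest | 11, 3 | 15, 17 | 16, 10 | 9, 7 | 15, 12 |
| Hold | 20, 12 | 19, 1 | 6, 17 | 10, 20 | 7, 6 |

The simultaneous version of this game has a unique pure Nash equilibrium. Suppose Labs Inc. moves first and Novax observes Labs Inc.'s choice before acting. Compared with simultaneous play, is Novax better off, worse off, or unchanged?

Solve by backward induction (Labs Inc. leads).
- Invest: Novax compares 3, 17, 10, 7, 12 and picks R1; Labs Inc. would get 15.
- Hold: Novax compares 12, 1, 17, 20, 6 and picks R3; Labs Inc. would get 10.
Among 15, 10, the best is 15 at Invest. Subgame-perfect outcome: (Invest, R1) with payoffs (15, 17).
Under simultaneous play:
Labs Inc.'s best replies: R0→Hold; R1→Hold; R2→Invest; R3→Hold; R4→Invest.
Novax's best replies: Invest→R1; Hold→R3.
Only (Hold, R3) has each player best-responding; Nash payoffs (10, 20).
Novax earns 17 sequentially versus 20 at the Nash outcome: worse off.

worse off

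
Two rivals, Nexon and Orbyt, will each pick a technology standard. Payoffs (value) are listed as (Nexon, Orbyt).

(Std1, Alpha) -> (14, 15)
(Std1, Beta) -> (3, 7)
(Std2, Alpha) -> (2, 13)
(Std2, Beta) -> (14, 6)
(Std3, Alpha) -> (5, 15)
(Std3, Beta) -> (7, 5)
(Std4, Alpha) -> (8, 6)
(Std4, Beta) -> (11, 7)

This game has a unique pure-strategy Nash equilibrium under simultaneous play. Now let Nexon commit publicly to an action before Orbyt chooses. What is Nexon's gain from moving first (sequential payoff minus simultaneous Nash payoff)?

0

Solve by backward induction (Nexon leads).
- Std1 → Orbyt plays Alpha (best of 15, 7); Nexon gets 14.
- Std2 → Orbyt plays Alpha (best of 13, 6); Nexon gets 2.
- Std3 → Orbyt plays Alpha (best of 15, 5); Nexon gets 5.
- Std4 → Orbyt plays Beta (best of 6, 7); Nexon gets 11.
Maximizing over 14, 2, 5, 11, Nexon chooses Std1. Subgame-perfect outcome: (Std1, Alpha) with payoffs (14, 15).
Now find the simultaneous Nash equilibrium.
Nexon's best replies: Alpha→Std1; Beta→Std2.
Orbyt's best replies: Std1→Alpha; Std2→Alpha; Std3→Alpha; Std4→Beta.
The unique mutual best reply is (Std1, Alpha), giving (14, 15).
Nexon's commitment gain: 14 − 14 = 0.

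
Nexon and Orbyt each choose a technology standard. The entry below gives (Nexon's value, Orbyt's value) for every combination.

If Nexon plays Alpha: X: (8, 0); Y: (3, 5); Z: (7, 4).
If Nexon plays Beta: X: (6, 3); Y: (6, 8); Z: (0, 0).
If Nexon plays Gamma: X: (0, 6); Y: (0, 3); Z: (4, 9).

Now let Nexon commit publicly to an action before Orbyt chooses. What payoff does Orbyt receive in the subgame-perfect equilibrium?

8

Work backward from Orbyt's decision.
- Alpha: BR = Y, leader payoff 3.
- Beta: BR = Y, leader payoff 6.
- Gamma: BR = Z, leader payoff 4.
Maximizing over 3, 6, 4, Nexon chooses Beta. Subgame-perfect outcome: (Beta, Y) with payoffs (6, 8).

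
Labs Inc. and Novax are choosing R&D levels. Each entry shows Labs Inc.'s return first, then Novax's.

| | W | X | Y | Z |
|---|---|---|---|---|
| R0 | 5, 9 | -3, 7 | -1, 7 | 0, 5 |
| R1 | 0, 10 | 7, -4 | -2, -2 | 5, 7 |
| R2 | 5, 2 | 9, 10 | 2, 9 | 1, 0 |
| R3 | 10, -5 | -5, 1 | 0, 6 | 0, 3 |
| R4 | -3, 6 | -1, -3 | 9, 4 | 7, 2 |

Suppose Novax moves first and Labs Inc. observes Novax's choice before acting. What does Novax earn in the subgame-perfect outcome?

Labs Inc. best-responds to each possible Novax move:
- W: BR = R3, leader payoff -5.
- X: BR = R2, leader payoff 10.
- Y: BR = R4, leader payoff 4.
- Z: BR = R4, leader payoff 2.
Among -5, 10, 4, 2, the best is 10 at X. Subgame-perfect outcome: (R2, X) with payoffs (9, 10).

10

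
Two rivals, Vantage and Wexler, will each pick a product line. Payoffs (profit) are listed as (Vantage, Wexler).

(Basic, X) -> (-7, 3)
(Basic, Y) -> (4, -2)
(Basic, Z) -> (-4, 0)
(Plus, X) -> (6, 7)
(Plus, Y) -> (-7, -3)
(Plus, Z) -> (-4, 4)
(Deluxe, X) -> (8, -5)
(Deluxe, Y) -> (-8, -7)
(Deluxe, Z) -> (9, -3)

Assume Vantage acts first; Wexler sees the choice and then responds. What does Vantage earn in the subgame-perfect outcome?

9

Work backward from Wexler's decision.
- Basic: BR = X, leader payoff -7.
- Plus: BR = X, leader payoff 6.
- Deluxe: BR = Z, leader payoff 9.
Among -7, 6, 9, the best is 9 at Deluxe. Subgame-perfect outcome: (Deluxe, Z) with payoffs (9, -3).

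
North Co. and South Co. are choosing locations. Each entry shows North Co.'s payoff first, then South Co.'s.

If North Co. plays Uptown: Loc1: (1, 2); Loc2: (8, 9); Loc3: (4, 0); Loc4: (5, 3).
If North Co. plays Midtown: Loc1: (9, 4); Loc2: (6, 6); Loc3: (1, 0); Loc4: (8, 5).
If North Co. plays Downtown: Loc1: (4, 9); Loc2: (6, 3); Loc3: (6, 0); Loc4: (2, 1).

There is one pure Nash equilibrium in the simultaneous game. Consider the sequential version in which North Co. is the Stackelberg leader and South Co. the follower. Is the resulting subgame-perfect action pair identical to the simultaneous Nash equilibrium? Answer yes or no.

Backward induction with North Co. moving first.
- Uptown: BR = Loc2, leader payoff 8.
- Midtown: BR = Loc2, leader payoff 6.
- Downtown: BR = Loc1, leader payoff 4.
Among 8, 6, 4, the best is 8 at Uptown. Subgame-perfect outcome: (Uptown, Loc2) with payoffs (8, 9).
Now find the simultaneous Nash equilibrium.
North Co.'s best replies: Loc1→Midtown; Loc2→Uptown; Loc3→Downtown; Loc4→Midtown.
South Co.'s best replies: Uptown→Loc2; Midtown→Loc2; Downtown→Loc1.
The unique mutual best reply is (Uptown, Loc2), giving (8, 9).
Sequential outcome (Uptown, Loc2) coincides with the Nash profile (Uptown, Loc2).

yes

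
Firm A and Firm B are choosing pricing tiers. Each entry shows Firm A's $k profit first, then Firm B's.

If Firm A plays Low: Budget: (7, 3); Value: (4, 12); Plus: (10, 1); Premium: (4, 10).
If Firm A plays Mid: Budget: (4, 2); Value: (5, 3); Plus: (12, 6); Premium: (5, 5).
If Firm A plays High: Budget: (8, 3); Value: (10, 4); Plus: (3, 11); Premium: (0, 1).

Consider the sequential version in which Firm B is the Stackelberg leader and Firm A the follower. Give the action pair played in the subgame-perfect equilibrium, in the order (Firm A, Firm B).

Solve by backward induction (Firm B leads).
- Budget: Firm A compares 7, 4, 8 and picks High; Firm B would get 3.
- Value: Firm A compares 4, 5, 10 and picks High; Firm B would get 4.
- Plus: Firm A compares 10, 12, 3 and picks Mid; Firm B would get 6.
- Premium: Firm A compares 4, 5, 0 and picks Mid; Firm B would get 5.
Among 3, 4, 6, 5, the best is 6 at Plus. Subgame-perfect outcome: (Mid, Plus) with payoffs (12, 6).

(Mid, Plus)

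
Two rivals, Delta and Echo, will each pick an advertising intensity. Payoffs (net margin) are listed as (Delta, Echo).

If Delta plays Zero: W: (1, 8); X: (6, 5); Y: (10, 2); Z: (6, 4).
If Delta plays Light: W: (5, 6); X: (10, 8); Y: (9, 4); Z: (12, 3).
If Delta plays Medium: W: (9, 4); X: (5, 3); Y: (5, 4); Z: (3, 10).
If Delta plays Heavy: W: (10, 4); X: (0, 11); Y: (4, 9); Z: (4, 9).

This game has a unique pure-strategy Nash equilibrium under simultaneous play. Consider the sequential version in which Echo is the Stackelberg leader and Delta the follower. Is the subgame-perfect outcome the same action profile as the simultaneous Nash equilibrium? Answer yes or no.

yes

Work backward from Delta's decision.
- W: BR = Heavy, leader payoff 4.
- X: BR = Light, leader payoff 8.
- Y: BR = Zero, leader payoff 2.
- Z: BR = Light, leader payoff 3.
Among 4, 8, 2, 3, the best is 8 at X. Subgame-perfect outcome: (Light, X) with payoffs (10, 8).
Under simultaneous play:
Delta's best replies: W→Heavy; X→Light; Y→Zero; Z→Light.
Echo's best replies: Zero→W; Light→X; Medium→Z; Heavy→X.
Only (Light, X) has each player best-responding; Nash payoffs (10, 8).
Sequential outcome (Light, X) coincides with the Nash profile (Light, X).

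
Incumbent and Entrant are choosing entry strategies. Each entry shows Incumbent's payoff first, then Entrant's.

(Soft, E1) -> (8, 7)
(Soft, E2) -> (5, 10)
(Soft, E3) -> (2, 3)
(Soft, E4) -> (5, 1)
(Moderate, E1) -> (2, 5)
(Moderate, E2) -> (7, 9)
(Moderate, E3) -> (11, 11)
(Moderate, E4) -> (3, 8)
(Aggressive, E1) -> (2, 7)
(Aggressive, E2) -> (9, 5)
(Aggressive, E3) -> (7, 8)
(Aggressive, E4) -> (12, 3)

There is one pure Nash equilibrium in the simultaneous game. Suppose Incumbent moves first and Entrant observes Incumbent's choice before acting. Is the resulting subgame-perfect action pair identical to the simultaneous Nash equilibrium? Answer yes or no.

yes

Entrant best-responds to each possible Incumbent move:
- Soft: BR = E2, leader payoff 5.
- Moderate: BR = E3, leader payoff 11.
- Aggressive: BR = E3, leader payoff 7.
Maximizing over 5, 11, 7, Incumbent chooses Moderate. Subgame-perfect outcome: (Moderate, E3) with payoffs (11, 11).
For the simultaneous game, intersect best replies.
Incumbent's best replies: E1→Soft; E2→Aggressive; E3→Moderate; E4→Aggressive.
Entrant's best replies: Soft→E2; Moderate→E3; Aggressive→E3.
Only (Moderate, E3) has each player best-responding; Nash payoffs (11, 11).
Sequential outcome (Moderate, E3) coincides with the Nash profile (Moderate, E3).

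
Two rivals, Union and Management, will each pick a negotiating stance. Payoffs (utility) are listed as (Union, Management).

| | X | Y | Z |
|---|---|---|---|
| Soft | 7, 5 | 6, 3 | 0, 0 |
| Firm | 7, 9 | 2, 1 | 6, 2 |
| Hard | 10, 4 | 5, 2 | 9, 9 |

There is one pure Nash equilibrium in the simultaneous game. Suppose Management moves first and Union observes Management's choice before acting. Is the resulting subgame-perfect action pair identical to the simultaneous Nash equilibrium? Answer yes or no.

yes

Solve by backward induction (Management leads).
- X → Union plays Hard (best of 7, 7, 10); Management gets 4.
- Y → Union plays Soft (best of 6, 2, 5); Management gets 3.
- Z → Union plays Hard (best of 0, 6, 9); Management gets 9.
Management's induced payoffs are 4, 3, 9, so Management commits to Z. Subgame-perfect outcome: (Hard, Z) with payoffs (9, 9).
For the simultaneous game, intersect best replies.
Union's best replies: X→Hard; Y→Soft; Z→Hard.
Management's best replies: Soft→X; Firm→X; Hard→Z.
Only (Hard, Z) has each player best-responding; Nash payoffs (9, 9).
Sequential outcome (Hard, Z) coincides with the Nash profile (Hard, Z).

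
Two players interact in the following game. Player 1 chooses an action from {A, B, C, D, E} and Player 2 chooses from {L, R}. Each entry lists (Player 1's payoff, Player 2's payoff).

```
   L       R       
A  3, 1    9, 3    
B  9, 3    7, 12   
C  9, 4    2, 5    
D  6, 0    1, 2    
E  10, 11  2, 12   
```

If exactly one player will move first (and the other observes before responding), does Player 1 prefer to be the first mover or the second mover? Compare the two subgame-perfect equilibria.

second

If Player 1 leads: Player 2's best replies are A→R, B→R, C→R, D→R, E→R; Player 1's induced payoffs 9, 7, 2, 1, 2; outcome (A, R), payoffs (9, 3).
If Player 2 leads: Player 1's best replies are L→E, R→A; Player 2's induced payoffs 11, 3; outcome (E, L), payoffs (10, 11).
Player 1 gets 9 moving first and 10 moving second, so Player 1 prefers to move second.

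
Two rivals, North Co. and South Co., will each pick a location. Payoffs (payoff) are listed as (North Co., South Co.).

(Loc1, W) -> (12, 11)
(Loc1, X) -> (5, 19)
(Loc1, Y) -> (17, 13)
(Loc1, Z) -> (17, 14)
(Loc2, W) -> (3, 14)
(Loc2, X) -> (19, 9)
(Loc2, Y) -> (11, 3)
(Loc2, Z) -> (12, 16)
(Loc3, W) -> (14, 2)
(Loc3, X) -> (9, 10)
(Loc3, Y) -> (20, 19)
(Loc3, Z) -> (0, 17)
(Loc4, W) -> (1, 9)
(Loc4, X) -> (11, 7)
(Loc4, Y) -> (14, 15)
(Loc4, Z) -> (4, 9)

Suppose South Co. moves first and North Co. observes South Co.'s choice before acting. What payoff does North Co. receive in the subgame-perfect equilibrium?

Work backward from North Co.'s decision.
- W: North Co. compares 12, 3, 14, 1 and picks Loc3; South Co. would get 2.
- X: North Co. compares 5, 19, 9, 11 and picks Loc2; South Co. would get 9.
- Y: North Co. compares 17, 11, 20, 14 and picks Loc3; South Co. would get 19.
- Z: North Co. compares 17, 12, 0, 4 and picks Loc1; South Co. would get 14.
Among 2, 9, 19, 14, the best is 19 at Y. Subgame-perfect outcome: (Loc3, Y) with payoffs (20, 19).

20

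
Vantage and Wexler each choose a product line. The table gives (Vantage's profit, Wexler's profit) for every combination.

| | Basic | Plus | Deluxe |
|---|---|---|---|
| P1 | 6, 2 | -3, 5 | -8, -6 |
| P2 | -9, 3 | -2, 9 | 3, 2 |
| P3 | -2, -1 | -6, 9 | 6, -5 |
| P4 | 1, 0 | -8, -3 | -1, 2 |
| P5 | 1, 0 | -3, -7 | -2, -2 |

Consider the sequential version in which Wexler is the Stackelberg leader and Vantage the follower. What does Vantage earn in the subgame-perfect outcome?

Solve by backward induction (Wexler leads).
- Basic: Vantage compares 6, -9, -2, 1, 1 and picks P1; Wexler would get 2.
- Plus: Vantage compares -3, -2, -6, -8, -3 and picks P2; Wexler would get 9.
- Deluxe: Vantage compares -8, 3, 6, -1, -2 and picks P3; Wexler would get -5.
Wexler's induced payoffs are 2, 9, -5, so Wexler commits to Plus. Subgame-perfect outcome: (P2, Plus) with payoffs (-2, 9).

-2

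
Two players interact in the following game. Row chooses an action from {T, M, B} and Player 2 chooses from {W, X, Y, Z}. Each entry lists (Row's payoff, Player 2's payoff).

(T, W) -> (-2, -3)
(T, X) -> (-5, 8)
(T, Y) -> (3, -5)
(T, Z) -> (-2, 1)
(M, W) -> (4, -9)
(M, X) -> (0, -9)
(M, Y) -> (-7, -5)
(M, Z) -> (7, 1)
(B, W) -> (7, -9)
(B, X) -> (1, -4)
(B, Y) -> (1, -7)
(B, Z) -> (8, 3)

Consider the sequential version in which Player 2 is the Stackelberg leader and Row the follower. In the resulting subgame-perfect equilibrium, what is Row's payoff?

Solve by backward induction (Player 2 leads).
- W: BR = B, leader payoff -9.
- X: BR = B, leader payoff -4.
- Y: BR = T, leader payoff -5.
- Z: BR = B, leader payoff 3.
Player 2's induced payoffs are -9, -4, -5, 3, so Player 2 commits to Z. Subgame-perfect outcome: (B, Z) with payoffs (8, 3).

8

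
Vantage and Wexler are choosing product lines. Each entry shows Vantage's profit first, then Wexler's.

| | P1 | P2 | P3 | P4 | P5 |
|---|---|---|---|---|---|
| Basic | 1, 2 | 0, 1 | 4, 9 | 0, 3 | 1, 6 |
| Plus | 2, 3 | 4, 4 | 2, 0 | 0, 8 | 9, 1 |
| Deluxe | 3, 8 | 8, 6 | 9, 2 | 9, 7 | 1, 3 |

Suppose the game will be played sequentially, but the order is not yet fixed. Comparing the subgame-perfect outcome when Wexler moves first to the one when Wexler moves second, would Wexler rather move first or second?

If Vantage leads: Wexler's best replies are Basic→P3, Plus→P4, Deluxe→P1; Vantage's induced payoffs 4, 0, 3; outcome (Basic, P3), payoffs (4, 9).
If Wexler leads: Vantage's best replies are P1→Deluxe, P2→Deluxe, P3→Deluxe, P4→Deluxe, P5→Plus; Wexler's induced payoffs 8, 6, 2, 7, 1; outcome (Deluxe, P1), payoffs (3, 8).
Wexler gets 8 moving first and 9 moving second, so Wexler prefers to move second.

second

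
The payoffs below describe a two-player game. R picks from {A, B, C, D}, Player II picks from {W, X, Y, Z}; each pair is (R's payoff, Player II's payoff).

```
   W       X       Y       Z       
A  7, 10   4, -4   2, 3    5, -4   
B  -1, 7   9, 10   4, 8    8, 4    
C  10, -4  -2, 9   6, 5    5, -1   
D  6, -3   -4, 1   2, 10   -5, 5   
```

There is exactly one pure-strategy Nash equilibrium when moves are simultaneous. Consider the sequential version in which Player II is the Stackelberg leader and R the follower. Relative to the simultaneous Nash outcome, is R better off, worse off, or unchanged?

Solve by backward induction (Player II leads).
- W → R plays C (best of 7, -1, 10, 6); Player II gets -4.
- X → R plays B (best of 4, 9, -2, -4); Player II gets 10.
- Y → R plays C (best of 2, 4, 6, 2); Player II gets 5.
- Z → R plays B (best of 5, 8, 5, -5); Player II gets 4.
Among -4, 10, 5, 4, the best is 10 at X. Subgame-perfect outcome: (B, X) with payoffs (9, 10).
For the simultaneous game, intersect best replies.
R's best replies: W→C; X→B; Y→C; Z→B.
Player II's best replies: A→W; B→X; C→X; D→Y.
The unique mutual best reply is (B, X), giving (9, 10).
R earns 9 sequentially versus 9 at the Nash outcome: unchanged.

unchanged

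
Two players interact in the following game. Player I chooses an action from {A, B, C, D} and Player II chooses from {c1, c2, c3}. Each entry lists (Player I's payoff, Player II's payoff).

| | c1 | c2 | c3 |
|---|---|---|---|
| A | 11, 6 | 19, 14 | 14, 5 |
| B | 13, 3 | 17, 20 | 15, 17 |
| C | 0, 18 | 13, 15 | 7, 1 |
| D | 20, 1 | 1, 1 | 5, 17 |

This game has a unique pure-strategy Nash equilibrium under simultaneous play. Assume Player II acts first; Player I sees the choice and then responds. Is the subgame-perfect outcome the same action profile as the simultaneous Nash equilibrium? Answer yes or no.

Solve by backward induction (Player II leads).
- c1: BR = D, leader payoff 1.
- c2: BR = A, leader payoff 14.
- c3: BR = B, leader payoff 17.
Among 1, 14, 17, the best is 17 at c3. Subgame-perfect outcome: (B, c3) with payoffs (15, 17).
For the simultaneous game, intersect best replies.
Player I's best replies: c1→D; c2→A; c3→B.
Player II's best replies: A→c2; B→c2; C→c1; D→c3.
The unique mutual best reply is (A, c2), giving (19, 14).
Sequential outcome (B, c3) differs from the Nash profile (A, c2).

no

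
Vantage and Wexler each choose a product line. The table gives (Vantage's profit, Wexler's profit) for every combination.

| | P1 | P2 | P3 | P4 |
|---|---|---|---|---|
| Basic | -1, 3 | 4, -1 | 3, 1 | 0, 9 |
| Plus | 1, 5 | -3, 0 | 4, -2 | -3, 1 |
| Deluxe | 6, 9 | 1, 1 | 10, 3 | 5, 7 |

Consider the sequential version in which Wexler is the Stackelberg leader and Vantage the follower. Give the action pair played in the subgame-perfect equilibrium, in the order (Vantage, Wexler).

Backward induction with Wexler moving first.
- P1: Vantage compares -1, 1, 6 and picks Deluxe; Wexler would get 9.
- P2: Vantage compares 4, -3, 1 and picks Basic; Wexler would get -1.
- P3: Vantage compares 3, 4, 10 and picks Deluxe; Wexler would get 3.
- P4: Vantage compares 0, -3, 5 and picks Deluxe; Wexler would get 7.
Maximizing over 9, -1, 3, 7, Wexler chooses P1. Subgame-perfect outcome: (Deluxe, P1) with payoffs (6, 9).

(Deluxe, P1)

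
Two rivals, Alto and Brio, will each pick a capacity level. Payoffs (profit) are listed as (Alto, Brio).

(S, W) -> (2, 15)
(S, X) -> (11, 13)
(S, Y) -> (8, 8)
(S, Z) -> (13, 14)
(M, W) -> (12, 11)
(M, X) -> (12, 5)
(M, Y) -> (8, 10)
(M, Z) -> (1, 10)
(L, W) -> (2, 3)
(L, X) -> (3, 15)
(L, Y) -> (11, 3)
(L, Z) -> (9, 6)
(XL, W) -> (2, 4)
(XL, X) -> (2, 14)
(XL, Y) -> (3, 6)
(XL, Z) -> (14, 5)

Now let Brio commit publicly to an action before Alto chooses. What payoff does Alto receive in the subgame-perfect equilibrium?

Backward induction with Brio moving first.
- W: BR = M, leader payoff 11.
- X: BR = M, leader payoff 5.
- Y: BR = L, leader payoff 3.
- Z: BR = XL, leader payoff 5.
Maximizing over 11, 5, 3, 5, Brio chooses W. Subgame-perfect outcome: (M, W) with payoffs (12, 11).

12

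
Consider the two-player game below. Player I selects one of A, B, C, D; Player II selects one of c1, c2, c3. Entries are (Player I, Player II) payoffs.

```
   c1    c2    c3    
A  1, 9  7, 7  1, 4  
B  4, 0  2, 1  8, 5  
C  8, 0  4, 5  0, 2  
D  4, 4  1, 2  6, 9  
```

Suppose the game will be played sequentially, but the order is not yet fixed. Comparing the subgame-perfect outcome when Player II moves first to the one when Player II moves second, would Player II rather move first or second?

first

If Player I leads: Player II's best replies are A→c1, B→c3, C→c2, D→c3; Player I's induced payoffs 1, 8, 4, 6; outcome (B, c3), payoffs (8, 5).
If Player II leads: Player I's best replies are c1→C, c2→A, c3→B; Player II's induced payoffs 0, 7, 5; outcome (A, c2), payoffs (7, 7).
Player II gets 7 moving first and 5 moving second, so Player II prefers to move first.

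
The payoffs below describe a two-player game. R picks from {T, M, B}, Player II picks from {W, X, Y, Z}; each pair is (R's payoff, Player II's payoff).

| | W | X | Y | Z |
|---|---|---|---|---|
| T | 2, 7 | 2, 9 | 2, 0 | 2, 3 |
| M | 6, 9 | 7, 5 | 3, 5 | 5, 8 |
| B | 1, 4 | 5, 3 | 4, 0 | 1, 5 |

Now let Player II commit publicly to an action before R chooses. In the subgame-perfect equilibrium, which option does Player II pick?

R best-responds to each possible Player II move:
- W: BR = M, leader payoff 9.
- X: BR = M, leader payoff 5.
- Y: BR = B, leader payoff 0.
- Z: BR = M, leader payoff 8.
Among 9, 5, 0, 8, the best is 9 at W. Subgame-perfect outcome: (M, W) with payoffs (6, 9).

W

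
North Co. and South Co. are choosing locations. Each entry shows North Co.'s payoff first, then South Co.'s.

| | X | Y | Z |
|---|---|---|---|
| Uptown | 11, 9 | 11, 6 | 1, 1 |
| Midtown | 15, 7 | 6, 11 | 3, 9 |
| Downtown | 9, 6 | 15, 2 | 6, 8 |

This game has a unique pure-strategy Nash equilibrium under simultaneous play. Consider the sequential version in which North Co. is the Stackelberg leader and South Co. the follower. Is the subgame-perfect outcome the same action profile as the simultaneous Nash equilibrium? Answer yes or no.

South Co. best-responds to each possible North Co. move:
- Uptown: BR = X, leader payoff 11.
- Midtown: BR = Y, leader payoff 6.
- Downtown: BR = Z, leader payoff 6.
Maximizing over 11, 6, 6, North Co. chooses Uptown. Subgame-perfect outcome: (Uptown, X) with payoffs (11, 9).
Under simultaneous play:
North Co.'s best replies: X→Midtown; Y→Downtown; Z→Downtown.
South Co.'s best replies: Uptown→X; Midtown→Y; Downtown→Z.
The unique mutual best reply is (Downtown, Z), giving (6, 8).
Sequential outcome (Uptown, X) differs from the Nash profile (Downtown, Z).

no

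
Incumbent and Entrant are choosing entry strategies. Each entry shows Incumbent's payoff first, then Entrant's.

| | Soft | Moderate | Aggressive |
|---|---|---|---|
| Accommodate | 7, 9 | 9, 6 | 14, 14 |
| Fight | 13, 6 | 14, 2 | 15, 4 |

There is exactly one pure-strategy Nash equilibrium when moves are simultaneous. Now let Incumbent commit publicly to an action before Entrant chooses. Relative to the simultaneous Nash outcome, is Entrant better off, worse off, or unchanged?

better off

Entrant best-responds to each possible Incumbent move:
- Accommodate: Entrant compares 9, 6, 14 and picks Aggressive; Incumbent would get 14.
- Fight: Entrant compares 6, 2, 4 and picks Soft; Incumbent would get 13.
Incumbent's induced payoffs are 14, 13, so Incumbent commits to Accommodate. Subgame-perfect outcome: (Accommodate, Aggressive) with payoffs (14, 14).
Now find the simultaneous Nash equilibrium.
Incumbent's best replies: Soft→Fight; Moderate→Fight; Aggressive→Fight.
Entrant's best replies: Accommodate→Aggressive; Fight→Soft.
Only (Fight, Soft) has each player best-responding; Nash payoffs (13, 6).
Entrant earns 14 sequentially versus 6 at the Nash outcome: better off.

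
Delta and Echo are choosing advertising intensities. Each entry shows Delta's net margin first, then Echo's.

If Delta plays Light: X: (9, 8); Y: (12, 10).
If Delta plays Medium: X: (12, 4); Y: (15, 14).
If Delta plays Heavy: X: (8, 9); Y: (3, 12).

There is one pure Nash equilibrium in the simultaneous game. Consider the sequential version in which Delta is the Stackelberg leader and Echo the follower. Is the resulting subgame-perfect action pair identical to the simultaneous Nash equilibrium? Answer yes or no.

yes

Backward induction with Delta moving first.
- Light: BR = Y, leader payoff 12.
- Medium: BR = Y, leader payoff 15.
- Heavy: BR = Y, leader payoff 3.
Maximizing over 12, 15, 3, Delta chooses Medium. Subgame-perfect outcome: (Medium, Y) with payoffs (15, 14).
Now find the simultaneous Nash equilibrium.
Delta's best replies: X→Medium; Y→Medium.
Echo's best replies: Light→Y; Medium→Y; Heavy→Y.
The unique mutual best reply is (Medium, Y), giving (15, 14).
Sequential outcome (Medium, Y) coincides with the Nash profile (Medium, Y).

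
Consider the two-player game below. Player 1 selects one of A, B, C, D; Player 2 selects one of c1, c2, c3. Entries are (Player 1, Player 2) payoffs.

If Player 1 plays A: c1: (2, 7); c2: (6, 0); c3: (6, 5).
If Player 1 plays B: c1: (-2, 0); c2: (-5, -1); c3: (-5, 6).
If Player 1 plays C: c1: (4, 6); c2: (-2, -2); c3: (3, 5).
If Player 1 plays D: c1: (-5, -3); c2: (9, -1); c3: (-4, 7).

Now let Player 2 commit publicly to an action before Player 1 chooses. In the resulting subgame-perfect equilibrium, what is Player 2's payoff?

Player 1 best-responds to each possible Player 2 move:
- c1: BR = C, leader payoff 6.
- c2: BR = D, leader payoff -1.
- c3: BR = A, leader payoff 5.
Maximizing over 6, -1, 5, Player 2 chooses c1. Subgame-perfect outcome: (C, c1) with payoffs (4, 6).

6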